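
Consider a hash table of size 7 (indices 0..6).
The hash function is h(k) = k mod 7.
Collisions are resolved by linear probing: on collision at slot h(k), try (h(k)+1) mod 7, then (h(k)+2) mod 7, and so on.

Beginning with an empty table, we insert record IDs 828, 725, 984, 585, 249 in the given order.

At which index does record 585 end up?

828 hashes to 2; slot 2 is free => place at 2.
725 hashes to 4; slot 4 is free => place at 4.
984 hashes to 4; 4 taken => place at 5.
585 hashes to 4; 4,5 taken => place at 6.
249 hashes to 4; 4,5,6 taken => place at 0.
Table: [249, ∅, 828, ∅, 725, 984, 585]

6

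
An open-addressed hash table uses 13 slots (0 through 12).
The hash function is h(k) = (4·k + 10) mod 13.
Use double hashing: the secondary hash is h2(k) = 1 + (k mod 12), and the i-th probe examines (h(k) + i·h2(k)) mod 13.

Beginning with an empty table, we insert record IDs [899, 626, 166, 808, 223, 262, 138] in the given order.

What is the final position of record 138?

899: h=5 -> slot 5
626: h=5, h2=3, probe 5,8 -> slot 8
166: h=11 -> slot 11
808: h=5, h2=5, probe 5,10 -> slot 10
223: h=5, h2=8, probe 5,0 -> slot 0
262: h=5, h2=11, probe 5,3 -> slot 3
138: h=3, h2=7, probe 3,10,4 -> slot 4
Table: [223, _, _, 262, 138, 899, _, _, 626, _, 808, 166, _]

4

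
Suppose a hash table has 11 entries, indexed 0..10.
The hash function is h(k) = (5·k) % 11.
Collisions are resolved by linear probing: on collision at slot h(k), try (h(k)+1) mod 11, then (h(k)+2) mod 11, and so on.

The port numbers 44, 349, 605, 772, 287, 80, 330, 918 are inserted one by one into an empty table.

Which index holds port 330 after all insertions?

2

Insert 44: h=0, slot 0 empty -> index 0.
Insert 349: h=7, slot 7 empty -> index 7.
Insert 605: h=0, slot 0 occupied -> index 1.
Insert 772: h=10, slot 10 empty -> index 10.
Insert 287: h=5, slot 5 empty -> index 5.
Insert 80: h=4, slot 4 empty -> index 4.
Insert 330: h=0, slots 0,1 occupied -> index 2.
Insert 918: h=3, slot 3 empty -> index 3.
Table: [44, 605, 330, 918, 80, 287, —, 349, —, —, 772]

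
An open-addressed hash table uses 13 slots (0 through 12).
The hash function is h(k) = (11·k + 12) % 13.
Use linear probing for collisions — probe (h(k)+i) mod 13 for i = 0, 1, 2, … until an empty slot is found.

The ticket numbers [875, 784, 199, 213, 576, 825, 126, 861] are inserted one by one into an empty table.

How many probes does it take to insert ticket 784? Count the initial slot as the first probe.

875 hashes to 4; slot 4 is free → place at 4.
784 hashes to 4; 4 taken → place at 5.
199 hashes to 4; 4,5 taken → place at 6.
213 hashes to 2; slot 2 is free → place at 2.
576 hashes to 4; 4,5,6 taken → place at 7.
825 hashes to 0; slot 0 is free → place at 0.
126 hashes to 7; 7 taken → place at 8.
861 hashes to 6; 6,7,8 taken → place at 9.
Table: [825, —, 213, —, 875, 784, 199, 576, 126, 861, —, —, —]

2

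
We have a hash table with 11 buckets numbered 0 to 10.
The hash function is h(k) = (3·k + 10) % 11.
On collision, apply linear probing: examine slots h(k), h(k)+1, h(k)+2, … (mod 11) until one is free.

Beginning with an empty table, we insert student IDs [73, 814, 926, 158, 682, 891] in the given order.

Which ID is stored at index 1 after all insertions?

682

Insert 73: h=9, slot 9 empty -> index 9.
Insert 814: h=10, slot 10 empty -> index 10.
Insert 926: h=5, slot 5 empty -> index 5.
Insert 158: h=0, slot 0 empty -> index 0.
Insert 682: h=10, slots 10,0 occupied -> index 1.
Insert 891: h=10, slots 10,0,1 occupied -> index 2.
Table: [158, 682, 891, -, -, 926, -, -, -, 73, 814]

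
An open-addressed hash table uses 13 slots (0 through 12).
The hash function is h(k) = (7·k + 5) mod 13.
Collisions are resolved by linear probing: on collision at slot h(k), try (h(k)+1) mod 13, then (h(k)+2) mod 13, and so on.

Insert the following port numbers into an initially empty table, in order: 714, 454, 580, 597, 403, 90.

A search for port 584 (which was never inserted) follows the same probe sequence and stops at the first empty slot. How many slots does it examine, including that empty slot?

714 hashes to 11; slot 11 is free → place at 11.
454 hashes to 11; 11 taken → place at 12.
580 hashes to 9; slot 9 is free → place at 9.
597 hashes to 11; 11,12 taken → place at 0.
403 hashes to 5; slot 5 is free → place at 5.
90 hashes to 11; 11,12,0 taken → place at 1.
Table: [597, 90, ∅, ∅, ∅, 403, ∅, ∅, ∅, 580, ∅, 714, 454]
Lookup 584: h=11, probe 11,12,0,1,2 → slot 2 empty, not found.

5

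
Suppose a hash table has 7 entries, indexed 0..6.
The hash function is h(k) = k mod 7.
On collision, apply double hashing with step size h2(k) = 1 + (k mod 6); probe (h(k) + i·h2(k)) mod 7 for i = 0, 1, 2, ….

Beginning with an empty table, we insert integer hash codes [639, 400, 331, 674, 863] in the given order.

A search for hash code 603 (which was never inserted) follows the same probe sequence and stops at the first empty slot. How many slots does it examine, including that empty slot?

4

Insert 639: h=2, slot 2 empty -> index 2.
Insert 400: h=1, slot 1 empty -> index 1.
Insert 331: h=2, h2=2, slot 2 occupied -> index 4.
Insert 674: h=2, h2=3, slot 2 occupied -> index 5.
Insert 863: h=2, h2=6, slots 2,1 occupied -> index 0.
Table: [863, 400, 639, ., 331, 674, .]
Lookup 603: h=1, h2=4, probe 1,5,2,6 → slot 6 empty, not found.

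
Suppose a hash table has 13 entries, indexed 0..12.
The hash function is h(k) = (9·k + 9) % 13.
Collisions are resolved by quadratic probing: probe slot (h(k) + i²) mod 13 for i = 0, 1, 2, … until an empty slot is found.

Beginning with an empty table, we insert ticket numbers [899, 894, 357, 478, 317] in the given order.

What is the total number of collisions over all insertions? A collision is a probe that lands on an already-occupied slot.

1

Insert 899: h=1, slot 1 empty -> index 1.
Insert 894: h=8, slot 8 empty -> index 8.
Insert 357: h=11, slot 11 empty -> index 11.
Insert 478: h=8, slot 8 occupied -> index 9.
Insert 317: h=2, slot 2 empty -> index 2.
Table: [∅, 899, 317, ∅, ∅, ∅, ∅, ∅, 894, 478, ∅, 357, ∅]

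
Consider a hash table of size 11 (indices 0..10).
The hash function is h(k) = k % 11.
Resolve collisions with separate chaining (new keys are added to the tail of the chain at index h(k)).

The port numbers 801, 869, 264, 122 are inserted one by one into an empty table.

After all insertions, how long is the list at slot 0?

2

801 -> bucket 9
869 -> bucket 0
264 -> bucket 0 (collision)
122 -> bucket 1
Final buckets:
0: 869 -> 264
1: 122
2: -
3: -
4: -
5: -
6: -
7: -
8: -
9: 801
10: -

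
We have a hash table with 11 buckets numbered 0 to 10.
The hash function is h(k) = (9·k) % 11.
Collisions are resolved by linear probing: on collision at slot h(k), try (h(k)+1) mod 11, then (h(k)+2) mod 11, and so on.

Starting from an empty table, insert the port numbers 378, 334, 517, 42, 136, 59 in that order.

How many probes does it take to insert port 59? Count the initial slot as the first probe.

378 hashes to 3; slot 3 is free → place at 3.
334 hashes to 3; 3 taken → place at 4.
517 hashes to 0; slot 0 is free → place at 0.
42 hashes to 4; 4 taken → place at 5.
136 hashes to 3; 3,4,5 taken → place at 6.
59 hashes to 3; 3,4,5,6 taken → place at 7.
Table: [517, -, -, 378, 334, 42, 136, 59, -, -, -]

5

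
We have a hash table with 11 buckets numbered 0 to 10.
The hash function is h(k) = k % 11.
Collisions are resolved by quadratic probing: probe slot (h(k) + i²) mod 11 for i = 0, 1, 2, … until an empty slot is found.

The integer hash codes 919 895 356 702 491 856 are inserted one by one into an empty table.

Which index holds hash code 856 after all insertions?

919 hashes to 6; slot 6 is free -> place at 6.
895 hashes to 4; slot 4 is free -> place at 4.
356 hashes to 4; 4 taken -> place at 5.
702 hashes to 9; slot 9 is free -> place at 9.
491 hashes to 7; slot 7 is free -> place at 7.
856 hashes to 9; 9 taken -> place at 10.
Table: [∅, ∅, ∅, ∅, 895, 356, 919, 491, ∅, 702, 856]

10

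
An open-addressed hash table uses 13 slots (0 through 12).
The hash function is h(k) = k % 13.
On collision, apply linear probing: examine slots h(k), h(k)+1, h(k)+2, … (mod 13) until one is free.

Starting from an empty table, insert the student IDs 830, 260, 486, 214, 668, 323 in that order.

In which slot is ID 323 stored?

830: h=11 -> slot 11
260: h=0 -> slot 0
486: h=5 -> slot 5
214: h=6 -> slot 6
668: h=5, probe 5,6,7 -> slot 7
323: h=11, probe 11,12 -> slot 12
Table: [260, _, _, _, _, 486, 214, 668, _, _, _, 830, 323]

12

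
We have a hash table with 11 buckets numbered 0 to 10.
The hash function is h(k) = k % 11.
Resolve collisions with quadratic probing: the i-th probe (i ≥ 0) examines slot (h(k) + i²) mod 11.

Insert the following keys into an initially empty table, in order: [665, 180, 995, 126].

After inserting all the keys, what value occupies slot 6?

Insert 665: h=5, slot 5 empty → index 5.
Insert 180: h=4, slot 4 empty → index 4.
Insert 995: h=5, slot 5 occupied → index 6.
Insert 126: h=5, slots 5,6 occupied → index 9.
Table: [—, —, —, —, 180, 665, 995, —, —, 126, —]

995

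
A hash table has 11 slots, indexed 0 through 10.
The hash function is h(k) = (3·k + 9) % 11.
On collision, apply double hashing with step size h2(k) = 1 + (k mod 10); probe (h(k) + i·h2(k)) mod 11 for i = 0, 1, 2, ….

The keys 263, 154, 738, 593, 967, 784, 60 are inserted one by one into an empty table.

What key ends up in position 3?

967

Insert 263: h=6, slot 6 empty => index 6.
Insert 154: h=9, slot 9 empty => index 9.
Insert 738: h=1, slot 1 empty => index 1.
Insert 593: h=6, h2=4, slot 6 occupied => index 10.
Insert 967: h=6, h2=8, slot 6 occupied => index 3.
Insert 784: h=7, slot 7 empty => index 7.
Insert 60: h=2, slot 2 empty => index 2.
Table: [—, 738, 60, 967, —, —, 263, 784, —, 154, 593]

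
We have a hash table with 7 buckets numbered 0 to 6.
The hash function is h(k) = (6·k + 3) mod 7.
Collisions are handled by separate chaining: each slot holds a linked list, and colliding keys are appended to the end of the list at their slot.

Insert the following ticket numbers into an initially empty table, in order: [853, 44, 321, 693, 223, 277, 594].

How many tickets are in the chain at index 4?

4

Insert 853: h=4, bucket 4 empty -> new chain.
Insert 44: h=1, bucket 1 empty -> new chain.
Insert 321: h=4, bucket 4 nonempty -> append to chain.
Insert 693: h=3, bucket 3 empty -> new chain.
Insert 223: h=4, bucket 4 nonempty -> append to chain.
Insert 277: h=6, bucket 6 empty -> new chain.
Insert 594: h=4, bucket 4 nonempty -> append to chain.
Final buckets:
0: _
1: 44
2: _
3: 693
4: 853 -> 321 -> 223 -> 594
5: _
6: 277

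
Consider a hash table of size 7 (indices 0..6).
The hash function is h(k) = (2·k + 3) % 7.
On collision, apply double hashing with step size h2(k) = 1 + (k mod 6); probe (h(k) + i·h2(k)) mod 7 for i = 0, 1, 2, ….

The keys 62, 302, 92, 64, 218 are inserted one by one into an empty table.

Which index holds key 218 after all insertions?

0

62: h=1 → slot 1
302: h=5 → slot 5
92: h=5, h2=3, probe 5,1,4 → slot 4
64: h=5, h2=5, probe 5,3 → slot 3
218: h=5, h2=3, probe 5,1,4,0 → slot 0
Table: [218, 62, -, 64, 92, 302, -]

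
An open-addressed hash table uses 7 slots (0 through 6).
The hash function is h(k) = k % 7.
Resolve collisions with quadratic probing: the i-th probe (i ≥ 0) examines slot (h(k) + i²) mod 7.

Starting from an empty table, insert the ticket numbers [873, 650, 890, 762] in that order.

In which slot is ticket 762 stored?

0

873: h=5 → slot 5
650: h=6 → slot 6
890: h=1 → slot 1
762: h=6, probe 6,0 → slot 0
Table: [762, 890, ., ., ., 873, 650]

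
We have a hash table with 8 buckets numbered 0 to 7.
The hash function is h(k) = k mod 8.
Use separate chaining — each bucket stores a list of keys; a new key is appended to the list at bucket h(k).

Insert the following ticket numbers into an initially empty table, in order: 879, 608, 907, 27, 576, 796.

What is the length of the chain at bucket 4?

1

879 -> bucket 7
608 -> bucket 0
907 -> bucket 3
27 -> bucket 3 (collision)
576 -> bucket 0 (collision)
796 -> bucket 4
Final buckets:
0: 608 -> 576
1: —
2: —
3: 907 -> 27
4: 796
5: —
6: —
7: 879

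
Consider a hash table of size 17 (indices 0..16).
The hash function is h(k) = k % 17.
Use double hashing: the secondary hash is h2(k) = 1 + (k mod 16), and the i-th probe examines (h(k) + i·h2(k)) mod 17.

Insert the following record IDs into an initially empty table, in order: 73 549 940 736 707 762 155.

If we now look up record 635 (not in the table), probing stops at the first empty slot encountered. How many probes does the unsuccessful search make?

3

Insert 73: h=5, slot 5 empty => index 5.
Insert 549: h=5, h2=6, slot 5 occupied => index 11.
Insert 940: h=5, h2=13, slot 5 occupied => index 1.
Insert 736: h=5, h2=1, slot 5 occupied => index 6.
Insert 707: h=10, slot 10 empty => index 10.
Insert 762: h=14, slot 14 empty => index 14.
Insert 155: h=2, slot 2 empty => index 2.
Table: [∅, 940, 155, ∅, ∅, 73, 736, ∅, ∅, ∅, 707, 549, ∅, ∅, 762, ∅, ∅]
Lookup 635: h=6, h2=12, probe 6,1,13 → slot 13 empty, not found.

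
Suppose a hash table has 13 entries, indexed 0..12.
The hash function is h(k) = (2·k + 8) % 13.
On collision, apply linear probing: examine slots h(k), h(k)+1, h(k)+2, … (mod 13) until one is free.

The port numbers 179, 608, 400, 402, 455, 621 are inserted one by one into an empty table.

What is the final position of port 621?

5

Insert 179: h=2, slot 2 empty → index 2.
Insert 608: h=2, slot 2 occupied → index 3.
Insert 400: h=2, slots 2,3 occupied → index 4.
Insert 402: h=6, slot 6 empty → index 6.
Insert 455: h=8, slot 8 empty → index 8.
Insert 621: h=2, slots 2,3,4 occupied → index 5.
Table: [_, _, 179, 608, 400, 621, 402, _, 455, _, _, _, _]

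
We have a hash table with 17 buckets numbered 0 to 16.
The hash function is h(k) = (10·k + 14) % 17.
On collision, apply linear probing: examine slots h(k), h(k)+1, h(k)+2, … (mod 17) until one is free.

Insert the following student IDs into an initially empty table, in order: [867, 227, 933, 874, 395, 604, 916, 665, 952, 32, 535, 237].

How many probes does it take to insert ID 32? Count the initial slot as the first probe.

3

867: h=14 => slot 14
227: h=6 => slot 6
933: h=11 => slot 11
874: h=16 => slot 16
395: h=3 => slot 3
604: h=2 => slot 2
916: h=11, probe 11,12 => slot 12
665: h=0 => slot 0
952: h=14, probe 14,15 => slot 15
32: h=11, probe 11,12,13 => slot 13
535: h=9 => slot 9
237: h=4 => slot 4
Table: [665, ., 604, 395, 237, ., 227, ., ., 535, ., 933, 916, 32, 867, 952, 874]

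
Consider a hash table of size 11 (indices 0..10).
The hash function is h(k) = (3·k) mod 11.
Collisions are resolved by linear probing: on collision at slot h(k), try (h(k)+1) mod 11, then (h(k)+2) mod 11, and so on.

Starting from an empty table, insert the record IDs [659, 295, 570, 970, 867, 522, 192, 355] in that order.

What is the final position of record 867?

9

659: h=8 => slot 8
295: h=5 => slot 5
570: h=5, probe 5,6 => slot 6
970: h=6, probe 6,7 => slot 7
867: h=5, probe 5,6,7,8,9 => slot 9
522: h=4 => slot 4
192: h=4, probe 4,5,6,7,8,9,10 => slot 10
355: h=9, probe 9,10,0 => slot 0
Table: [355, _, _, _, 522, 295, 570, 970, 659, 867, 192]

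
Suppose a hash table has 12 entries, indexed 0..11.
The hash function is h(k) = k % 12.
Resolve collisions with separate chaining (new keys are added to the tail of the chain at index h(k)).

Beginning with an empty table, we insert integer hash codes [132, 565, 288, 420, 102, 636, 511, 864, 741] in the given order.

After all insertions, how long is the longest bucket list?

5

Insert 132: h=0, bucket 0 empty → new chain.
Insert 565: h=1, bucket 1 empty → new chain.
Insert 288: h=0, bucket 0 nonempty → append to chain.
Insert 420: h=0, bucket 0 nonempty → append to chain.
Insert 102: h=6, bucket 6 empty → new chain.
Insert 636: h=0, bucket 0 nonempty → append to chain.
Insert 511: h=7, bucket 7 empty → new chain.
Insert 864: h=0, bucket 0 nonempty → append to chain.
Insert 741: h=9, bucket 9 empty → new chain.
Final buckets:
0: 132 -> 288 -> 420 -> 636 -> 864
1: 565
2: .
3: .
4: .
5: .
6: 102
7: 511
8: .
9: 741
10: .
11: .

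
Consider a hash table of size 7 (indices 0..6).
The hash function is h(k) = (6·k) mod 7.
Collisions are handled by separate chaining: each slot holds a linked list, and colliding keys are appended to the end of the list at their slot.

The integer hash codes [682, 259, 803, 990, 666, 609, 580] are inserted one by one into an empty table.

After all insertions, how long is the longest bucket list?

Insert 682: h=4, bucket 4 empty -> new chain.
Insert 259: h=0, bucket 0 empty -> new chain.
Insert 803: h=2, bucket 2 empty -> new chain.
Insert 990: h=4, bucket 4 nonempty -> append to chain.
Insert 666: h=6, bucket 6 empty -> new chain.
Insert 609: h=0, bucket 0 nonempty -> append to chain.
Insert 580: h=1, bucket 1 empty -> new chain.
Final buckets:
0: 259 -> 609
1: 580
2: 803
3: -
4: 682 -> 990
5: -
6: 666

2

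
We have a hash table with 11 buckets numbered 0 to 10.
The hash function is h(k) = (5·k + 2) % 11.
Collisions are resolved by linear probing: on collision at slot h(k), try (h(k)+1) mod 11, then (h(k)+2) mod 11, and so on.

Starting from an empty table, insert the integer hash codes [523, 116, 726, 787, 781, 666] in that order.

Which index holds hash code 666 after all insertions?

523: h=10 -> slot 10
116: h=10, probe 10,0 -> slot 0
726: h=2 -> slot 2
787: h=10, probe 10,0,1 -> slot 1
781: h=2, probe 2,3 -> slot 3
666: h=10, probe 10,0,1,2,3,4 -> slot 4
Table: [116, 787, 726, 781, 666, -, -, -, -, -, 523]

4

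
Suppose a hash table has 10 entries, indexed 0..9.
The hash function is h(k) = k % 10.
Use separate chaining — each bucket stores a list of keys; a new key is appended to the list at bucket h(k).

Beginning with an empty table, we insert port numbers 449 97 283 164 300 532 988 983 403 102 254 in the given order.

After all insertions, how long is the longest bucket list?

449 -> bucket 9
97 -> bucket 7
283 -> bucket 3
164 -> bucket 4
300 -> bucket 0
532 -> bucket 2
988 -> bucket 8
983 -> bucket 3 (collision)
403 -> bucket 3 (collision)
102 -> bucket 2 (collision)
254 -> bucket 4 (collision)
Final buckets:
0: 300
1: .
2: 532 -> 102
3: 283 -> 983 -> 403
4: 164 -> 254
5: .
6: .
7: 97
8: 988
9: 449

3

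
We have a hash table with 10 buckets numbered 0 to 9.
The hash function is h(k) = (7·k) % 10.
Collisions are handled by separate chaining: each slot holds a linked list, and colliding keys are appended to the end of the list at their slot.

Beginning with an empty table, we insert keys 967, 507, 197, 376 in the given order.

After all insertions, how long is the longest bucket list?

3

Insert 967: h=9, bucket 9 empty -> new chain.
Insert 507: h=9, bucket 9 nonempty -> append to chain.
Insert 197: h=9, bucket 9 nonempty -> append to chain.
Insert 376: h=2, bucket 2 empty -> new chain.
Final buckets:
0: .
1: .
2: 376
3: .
4: .
5: .
6: .
7: .
8: .
9: 967 -> 507 -> 197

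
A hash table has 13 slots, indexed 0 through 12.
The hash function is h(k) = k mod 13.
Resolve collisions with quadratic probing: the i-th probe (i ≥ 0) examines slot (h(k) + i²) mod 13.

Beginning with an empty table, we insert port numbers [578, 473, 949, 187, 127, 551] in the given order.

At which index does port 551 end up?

578: h=6 -> slot 6
473: h=5 -> slot 5
949: h=0 -> slot 0
187: h=5, probe 5,6,9 -> slot 9
127: h=10 -> slot 10
551: h=5, probe 5,6,9,1 -> slot 1
Table: [949, 551, —, —, —, 473, 578, —, —, 187, 127, —, —]

1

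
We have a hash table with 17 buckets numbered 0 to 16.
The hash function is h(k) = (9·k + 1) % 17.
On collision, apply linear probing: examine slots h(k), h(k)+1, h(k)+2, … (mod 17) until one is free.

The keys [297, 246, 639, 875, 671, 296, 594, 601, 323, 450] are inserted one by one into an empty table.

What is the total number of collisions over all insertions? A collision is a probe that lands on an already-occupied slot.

16

Insert 297: h=5, slot 5 empty => index 5.
Insert 246: h=5, slot 5 occupied => index 6.
Insert 639: h=6, slot 6 occupied => index 7.
Insert 875: h=5, slots 5,6,7 occupied => index 8.
Insert 671: h=5, slots 5,6,7,8 occupied => index 9.
Insert 296: h=13, slot 13 empty => index 13.
Insert 594: h=9, slot 9 occupied => index 10.
Insert 601: h=4, slot 4 empty => index 4.
Insert 323: h=1, slot 1 empty => index 1.
Insert 450: h=5, slots 5,6,7,8,9,10 occupied => index 11.
Table: [-, 323, -, -, 601, 297, 246, 639, 875, 671, 594, 450, -, 296, -, -, -]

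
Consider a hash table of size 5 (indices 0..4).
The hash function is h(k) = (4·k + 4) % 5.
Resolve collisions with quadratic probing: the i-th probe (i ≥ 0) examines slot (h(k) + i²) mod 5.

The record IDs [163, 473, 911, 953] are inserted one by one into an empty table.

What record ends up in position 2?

473

163 hashes to 1; slot 1 is free => place at 1.
473 hashes to 1; 1 taken => place at 2.
911 hashes to 3; slot 3 is free => place at 3.
953 hashes to 1; 1,2 taken => place at 0.
Table: [953, 163, 473, 911, —]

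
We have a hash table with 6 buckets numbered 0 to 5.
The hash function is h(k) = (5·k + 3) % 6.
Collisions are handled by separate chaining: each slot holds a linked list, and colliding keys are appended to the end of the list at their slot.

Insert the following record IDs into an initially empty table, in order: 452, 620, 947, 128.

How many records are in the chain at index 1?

3

Insert 452: h=1, bucket 1 empty → new chain.
Insert 620: h=1, bucket 1 nonempty → append to chain.
Insert 947: h=4, bucket 4 empty → new chain.
Insert 128: h=1, bucket 1 nonempty → append to chain.
Final buckets:
0: ∅
1: 452 -> 620 -> 128
2: ∅
3: ∅
4: 947
5: ∅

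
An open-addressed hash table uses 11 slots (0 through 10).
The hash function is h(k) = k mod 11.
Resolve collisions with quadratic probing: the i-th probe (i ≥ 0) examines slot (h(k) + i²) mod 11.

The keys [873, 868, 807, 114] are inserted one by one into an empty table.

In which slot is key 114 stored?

Insert 873: h=4, slot 4 empty -> index 4.
Insert 868: h=10, slot 10 empty -> index 10.
Insert 807: h=4, slot 4 occupied -> index 5.
Insert 114: h=4, slots 4,5 occupied -> index 8.
Table: [-, -, -, -, 873, 807, -, -, 114, -, 868]

8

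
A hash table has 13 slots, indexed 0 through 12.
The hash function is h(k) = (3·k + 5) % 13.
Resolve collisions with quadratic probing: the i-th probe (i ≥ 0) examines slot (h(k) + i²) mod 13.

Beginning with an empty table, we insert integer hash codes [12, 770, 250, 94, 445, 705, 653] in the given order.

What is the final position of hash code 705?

0

Insert 12: h=2, slot 2 empty → index 2.
Insert 770: h=1, slot 1 empty → index 1.
Insert 250: h=1, slots 1,2 occupied → index 5.
Insert 94: h=1, slots 1,2,5 occupied → index 10.
Insert 445: h=1, slots 1,2,5,10 occupied → index 4.
Insert 705: h=1, slots 1,2,5,10,4 occupied → index 0.
Insert 653: h=1, slots 1,2,5,10,4,0 occupied → index 11.
Table: [705, 770, 12, ., 445, 250, ., ., ., ., 94, 653, .]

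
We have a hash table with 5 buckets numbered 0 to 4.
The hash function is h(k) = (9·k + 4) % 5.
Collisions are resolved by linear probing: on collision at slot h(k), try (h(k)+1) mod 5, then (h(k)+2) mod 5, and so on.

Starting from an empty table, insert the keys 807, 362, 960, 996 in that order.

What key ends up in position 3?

807 hashes to 2; slot 2 is free -> place at 2.
362 hashes to 2; 2 taken -> place at 3.
960 hashes to 4; slot 4 is free -> place at 4.
996 hashes to 3; 3,4 taken -> place at 0.
Table: [996, _, 807, 362, 960]

362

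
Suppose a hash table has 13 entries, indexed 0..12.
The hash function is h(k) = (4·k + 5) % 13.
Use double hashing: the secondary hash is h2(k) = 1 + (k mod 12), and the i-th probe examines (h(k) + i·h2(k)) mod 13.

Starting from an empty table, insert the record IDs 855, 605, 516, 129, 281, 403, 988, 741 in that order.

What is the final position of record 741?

855 hashes to 6; slot 6 is free -> place at 6.
605 hashes to 7; slot 7 is free -> place at 7.
516 hashes to 2; slot 2 is free -> place at 2.
129 hashes to 1; slot 1 is free -> place at 1.
281 hashes to 11; slot 11 is free -> place at 11.
403 hashes to 5; slot 5 is free -> place at 5.
988 hashes to 5, h2=5; 5 taken -> place at 10.
741 hashes to 5, h2=10; 5,2 taken -> place at 12.
Table: [-, 129, 516, -, -, 403, 855, 605, -, -, 988, 281, 741]

12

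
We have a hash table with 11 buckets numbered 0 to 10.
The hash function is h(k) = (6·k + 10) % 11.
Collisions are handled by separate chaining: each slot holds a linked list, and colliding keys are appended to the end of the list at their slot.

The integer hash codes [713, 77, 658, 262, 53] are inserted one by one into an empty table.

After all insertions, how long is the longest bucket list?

Insert 713: h=9, bucket 9 empty -> new chain.
Insert 77: h=10, bucket 10 empty -> new chain.
Insert 658: h=9, bucket 9 nonempty -> append to chain.
Insert 262: h=9, bucket 9 nonempty -> append to chain.
Insert 53: h=9, bucket 9 nonempty -> append to chain.
Final buckets:
0: ∅
1: ∅
2: ∅
3: ∅
4: ∅
5: ∅
6: ∅
7: ∅
8: ∅
9: 713 -> 658 -> 262 -> 53
10: 77

4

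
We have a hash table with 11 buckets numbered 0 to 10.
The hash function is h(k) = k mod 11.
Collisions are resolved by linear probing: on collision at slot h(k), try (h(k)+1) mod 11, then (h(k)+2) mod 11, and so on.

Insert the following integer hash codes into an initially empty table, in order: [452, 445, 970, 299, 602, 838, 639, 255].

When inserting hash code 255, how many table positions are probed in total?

452 hashes to 1; slot 1 is free => place at 1.
445 hashes to 5; slot 5 is free => place at 5.
970 hashes to 2; slot 2 is free => place at 2.
299 hashes to 2; 2 taken => place at 3.
602 hashes to 8; slot 8 is free => place at 8.
838 hashes to 2; 2,3 taken => place at 4.
639 hashes to 1; 1,2,3,4,5 taken => place at 6.
255 hashes to 2; 2,3,4,5,6 taken => place at 7.
Table: [_, 452, 970, 299, 838, 445, 639, 255, 602, _, _]

6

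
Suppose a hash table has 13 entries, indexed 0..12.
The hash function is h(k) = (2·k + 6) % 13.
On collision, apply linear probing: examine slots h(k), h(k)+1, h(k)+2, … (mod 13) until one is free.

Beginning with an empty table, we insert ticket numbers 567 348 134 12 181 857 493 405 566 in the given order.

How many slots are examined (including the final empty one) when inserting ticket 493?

567 hashes to 9; slot 9 is free => place at 9.
348 hashes to 0; slot 0 is free => place at 0.
134 hashes to 1; slot 1 is free => place at 1.
12 hashes to 4; slot 4 is free => place at 4.
181 hashes to 4; 4 taken => place at 5.
857 hashes to 4; 4,5 taken => place at 6.
493 hashes to 4; 4,5,6 taken => place at 7.
405 hashes to 10; slot 10 is free => place at 10.
566 hashes to 7; 7 taken => place at 8.
Table: [348, 134, —, —, 12, 181, 857, 493, 566, 567, 405, —, —]

4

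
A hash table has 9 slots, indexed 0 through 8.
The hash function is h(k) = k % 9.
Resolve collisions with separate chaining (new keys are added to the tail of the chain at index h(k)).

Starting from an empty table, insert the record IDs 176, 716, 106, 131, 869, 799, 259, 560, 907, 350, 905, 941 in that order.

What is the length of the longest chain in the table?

176 -> bucket 5
716 -> bucket 5 (collision)
106 -> bucket 7
131 -> bucket 5 (collision)
869 -> bucket 5 (collision)
799 -> bucket 7 (collision)
259 -> bucket 7 (collision)
560 -> bucket 2
907 -> bucket 7 (collision)
350 -> bucket 8
905 -> bucket 5 (collision)
941 -> bucket 5 (collision)
Final buckets:
0: —
1: —
2: 560
3: —
4: —
5: 176 -> 716 -> 131 -> 869 -> 905 -> 941
6: —
7: 106 -> 799 -> 259 -> 907
8: 350

6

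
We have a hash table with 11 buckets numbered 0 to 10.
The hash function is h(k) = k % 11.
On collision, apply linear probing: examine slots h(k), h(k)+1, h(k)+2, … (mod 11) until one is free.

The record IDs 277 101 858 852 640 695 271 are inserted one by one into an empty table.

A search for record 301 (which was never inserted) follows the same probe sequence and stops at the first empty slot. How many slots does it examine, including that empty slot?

277: h=2 -> slot 2
101: h=2, probe 2,3 -> slot 3
858: h=0 -> slot 0
852: h=5 -> slot 5
640: h=2, probe 2,3,4 -> slot 4
695: h=2, probe 2,3,4,5,6 -> slot 6
271: h=7 -> slot 7
Table: [858, -, 277, 101, 640, 852, 695, 271, -, -, -]
Lookup 301: h=4, probe 4,5,6,7,8 → slot 8 empty, not found.

5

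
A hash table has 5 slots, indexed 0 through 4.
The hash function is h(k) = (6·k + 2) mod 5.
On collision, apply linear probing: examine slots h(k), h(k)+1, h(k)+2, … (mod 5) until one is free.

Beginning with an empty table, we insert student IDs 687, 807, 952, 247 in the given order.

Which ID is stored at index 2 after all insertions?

247

687: h=4 => slot 4
807: h=4, probe 4,0 => slot 0
952: h=4, probe 4,0,1 => slot 1
247: h=4, probe 4,0,1,2 => slot 2
Table: [807, 952, 247, ., 687]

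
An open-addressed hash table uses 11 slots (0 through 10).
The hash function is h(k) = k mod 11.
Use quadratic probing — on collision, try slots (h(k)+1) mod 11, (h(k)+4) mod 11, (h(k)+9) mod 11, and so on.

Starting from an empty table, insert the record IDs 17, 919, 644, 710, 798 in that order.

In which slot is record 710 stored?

4

Insert 17: h=6, slot 6 empty => index 6.
Insert 919: h=6, slot 6 occupied => index 7.
Insert 644: h=6, slots 6,7 occupied => index 10.
Insert 710: h=6, slots 6,7,10 occupied => index 4.
Insert 798: h=6, slots 6,7,10,4 occupied => index 0.
Table: [798, —, —, —, 710, —, 17, 919, —, —, 644]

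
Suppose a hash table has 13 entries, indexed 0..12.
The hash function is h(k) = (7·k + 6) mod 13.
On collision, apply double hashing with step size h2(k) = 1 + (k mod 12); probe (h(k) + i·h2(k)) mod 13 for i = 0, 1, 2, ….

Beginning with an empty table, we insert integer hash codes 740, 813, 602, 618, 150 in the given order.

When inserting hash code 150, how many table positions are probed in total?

740 hashes to 12; slot 12 is free → place at 12.
813 hashes to 3; slot 3 is free → place at 3.
602 hashes to 8; slot 8 is free → place at 8.
618 hashes to 3, h2=7; 3 taken → place at 10.
150 hashes to 3, h2=7; 3,10 taken → place at 4.
Table: [∅, ∅, ∅, 813, 150, ∅, ∅, ∅, 602, ∅, 618, ∅, 740]

3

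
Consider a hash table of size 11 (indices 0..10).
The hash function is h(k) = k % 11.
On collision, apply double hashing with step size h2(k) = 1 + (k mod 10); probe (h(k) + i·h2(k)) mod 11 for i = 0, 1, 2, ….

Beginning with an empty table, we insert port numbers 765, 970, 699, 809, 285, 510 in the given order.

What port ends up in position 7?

Insert 765: h=6, slot 6 empty => index 6.
Insert 970: h=2, slot 2 empty => index 2.
Insert 699: h=6, h2=10, slot 6 occupied => index 5.
Insert 809: h=6, h2=10, slots 6,5 occupied => index 4.
Insert 285: h=10, slot 10 empty => index 10.
Insert 510: h=4, h2=1, slots 4,5,6 occupied => index 7.
Table: [—, —, 970, —, 809, 699, 765, 510, —, —, 285]

510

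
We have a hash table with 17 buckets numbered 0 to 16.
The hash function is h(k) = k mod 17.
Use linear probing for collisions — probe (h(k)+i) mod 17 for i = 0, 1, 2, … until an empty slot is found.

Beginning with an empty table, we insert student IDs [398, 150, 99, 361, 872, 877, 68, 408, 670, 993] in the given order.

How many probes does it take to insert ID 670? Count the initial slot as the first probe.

Insert 398: h=7, slot 7 empty => index 7.
Insert 150: h=14, slot 14 empty => index 14.
Insert 99: h=14, slot 14 occupied => index 15.
Insert 361: h=4, slot 4 empty => index 4.
Insert 872: h=5, slot 5 empty => index 5.
Insert 877: h=10, slot 10 empty => index 10.
Insert 68: h=0, slot 0 empty => index 0.
Insert 408: h=0, slot 0 occupied => index 1.
Insert 670: h=7, slot 7 occupied => index 8.
Insert 993: h=7, slots 7,8 occupied => index 9.
Table: [68, 408, ∅, ∅, 361, 872, ∅, 398, 670, 993, 877, ∅, ∅, ∅, 150, 99, ∅]

2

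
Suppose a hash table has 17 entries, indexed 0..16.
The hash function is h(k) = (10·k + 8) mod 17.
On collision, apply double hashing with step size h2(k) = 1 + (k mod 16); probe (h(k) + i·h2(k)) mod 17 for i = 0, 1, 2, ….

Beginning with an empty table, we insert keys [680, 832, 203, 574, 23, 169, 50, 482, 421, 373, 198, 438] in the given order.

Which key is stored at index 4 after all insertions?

50

680 hashes to 8; slot 8 is free → place at 8.
832 hashes to 15; slot 15 is free → place at 15.
203 hashes to 15, h2=12; 15 taken → place at 10.
574 hashes to 2; slot 2 is free → place at 2.
23 hashes to 0; slot 0 is free → place at 0.
169 hashes to 15, h2=10; 15,8 taken → place at 1.
50 hashes to 15, h2=3; 15,1 taken → place at 4.
482 hashes to 0, h2=3; 0 taken → place at 3.
421 hashes to 2, h2=6; 2,8 taken → place at 14.
373 hashes to 15, h2=6; 15,4,10 taken → place at 16.
198 hashes to 16, h2=7; 16 taken → place at 6.
438 hashes to 2, h2=7; 2 taken → place at 9.
Table: [23, 169, 574, 482, 50, ∅, 198, ∅, 680, 438, 203, ∅, ∅, ∅, 421, 832, 373]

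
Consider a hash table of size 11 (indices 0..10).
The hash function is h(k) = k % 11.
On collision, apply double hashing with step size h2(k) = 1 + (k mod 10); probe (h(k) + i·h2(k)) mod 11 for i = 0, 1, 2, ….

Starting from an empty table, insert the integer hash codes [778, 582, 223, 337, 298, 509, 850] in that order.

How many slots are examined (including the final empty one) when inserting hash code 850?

2

778: h=8 → slot 8
582: h=10 → slot 10
223: h=3 → slot 3
337: h=7 → slot 7
298: h=1 → slot 1
509: h=3, h2=10, probe 3,2 → slot 2
850: h=3, h2=1, probe 3,4 → slot 4
Table: [_, 298, 509, 223, 850, _, _, 337, 778, _, 582]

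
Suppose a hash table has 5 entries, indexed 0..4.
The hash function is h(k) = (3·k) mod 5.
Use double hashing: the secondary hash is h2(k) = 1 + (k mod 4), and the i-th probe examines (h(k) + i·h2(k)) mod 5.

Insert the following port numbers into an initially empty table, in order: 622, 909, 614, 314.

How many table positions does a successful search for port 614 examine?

Insert 622: h=1, slot 1 empty => index 1.
Insert 909: h=2, slot 2 empty => index 2.
Insert 614: h=2, h2=3, slot 2 occupied => index 0.
Insert 314: h=2, h2=3, slots 2,0 occupied => index 3.
Table: [614, 622, 909, 314, —]
Lookup 614: h=2, h2=3, probe 2,0 → found at 0.

2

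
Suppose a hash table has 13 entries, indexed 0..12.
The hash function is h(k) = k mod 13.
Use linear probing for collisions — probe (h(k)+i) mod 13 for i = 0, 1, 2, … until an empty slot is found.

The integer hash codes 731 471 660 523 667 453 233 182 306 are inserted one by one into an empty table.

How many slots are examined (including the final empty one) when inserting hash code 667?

3

731: h=3 -> slot 3
471: h=3, probe 3,4 -> slot 4
660: h=10 -> slot 10
523: h=3, probe 3,4,5 -> slot 5
667: h=4, probe 4,5,6 -> slot 6
453: h=11 -> slot 11
233: h=12 -> slot 12
182: h=0 -> slot 0
306: h=7 -> slot 7
Table: [182, ∅, ∅, 731, 471, 523, 667, 306, ∅, ∅, 660, 453, 233]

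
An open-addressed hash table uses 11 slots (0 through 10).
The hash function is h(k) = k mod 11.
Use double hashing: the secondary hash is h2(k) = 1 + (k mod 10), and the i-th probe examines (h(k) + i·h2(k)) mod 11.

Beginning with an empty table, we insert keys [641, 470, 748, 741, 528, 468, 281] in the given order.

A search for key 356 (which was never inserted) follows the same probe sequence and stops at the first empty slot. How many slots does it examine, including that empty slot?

3

641 hashes to 3; slot 3 is free -> place at 3.
470 hashes to 8; slot 8 is free -> place at 8.
748 hashes to 0; slot 0 is free -> place at 0.
741 hashes to 4; slot 4 is free -> place at 4.
528 hashes to 0, h2=9; 0 taken -> place at 9.
468 hashes to 6; slot 6 is free -> place at 6.
281 hashes to 6, h2=2; 6,8 taken -> place at 10.
Table: [748, ., ., 641, 741, ., 468, ., 470, 528, 281]
Lookup 356: h=4, h2=7, probe 4,0,7 → slot 7 empty, not found.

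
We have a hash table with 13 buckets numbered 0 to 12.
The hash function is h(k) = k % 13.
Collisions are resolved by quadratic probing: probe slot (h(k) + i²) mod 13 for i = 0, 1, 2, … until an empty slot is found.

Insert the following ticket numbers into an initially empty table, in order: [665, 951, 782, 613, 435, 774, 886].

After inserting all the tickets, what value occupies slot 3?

665: h=2 → slot 2
951: h=2, probe 2,3 → slot 3
782: h=2, probe 2,3,6 → slot 6
613: h=2, probe 2,3,6,11 → slot 11
435: h=6, probe 6,7 → slot 7
774: h=7, probe 7,8 → slot 8
886: h=2, probe 2,3,6,11,5 → slot 5
Table: [., ., 665, 951, ., 886, 782, 435, 774, ., ., 613, .]

951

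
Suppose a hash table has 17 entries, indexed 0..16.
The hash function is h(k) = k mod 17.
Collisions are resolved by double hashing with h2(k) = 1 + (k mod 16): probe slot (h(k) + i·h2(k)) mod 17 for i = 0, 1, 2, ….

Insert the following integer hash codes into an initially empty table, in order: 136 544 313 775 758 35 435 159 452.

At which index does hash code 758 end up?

14

136 hashes to 0; slot 0 is free -> place at 0.
544 hashes to 0, h2=1; 0 taken -> place at 1.
313 hashes to 7; slot 7 is free -> place at 7.
775 hashes to 10; slot 10 is free -> place at 10.
758 hashes to 10, h2=7; 10,0,7 taken -> place at 14.
35 hashes to 1, h2=4; 1 taken -> place at 5.
435 hashes to 10, h2=4; 10,14,1,5 taken -> place at 9.
159 hashes to 6; slot 6 is free -> place at 6.
452 hashes to 10, h2=5; 10 taken -> place at 15.
Table: [136, 544, ∅, ∅, ∅, 35, 159, 313, ∅, 435, 775, ∅, ∅, ∅, 758, 452, ∅]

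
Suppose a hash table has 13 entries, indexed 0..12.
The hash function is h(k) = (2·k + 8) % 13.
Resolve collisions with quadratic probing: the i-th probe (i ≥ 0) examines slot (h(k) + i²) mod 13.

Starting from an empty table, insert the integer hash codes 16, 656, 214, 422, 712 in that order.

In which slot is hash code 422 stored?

Insert 16: h=1, slot 1 empty -> index 1.
Insert 656: h=7, slot 7 empty -> index 7.
Insert 214: h=7, slot 7 occupied -> index 8.
Insert 422: h=7, slots 7,8 occupied -> index 11.
Insert 712: h=2, slot 2 empty -> index 2.
Table: [-, 16, 712, -, -, -, -, 656, 214, -, -, 422, -]

11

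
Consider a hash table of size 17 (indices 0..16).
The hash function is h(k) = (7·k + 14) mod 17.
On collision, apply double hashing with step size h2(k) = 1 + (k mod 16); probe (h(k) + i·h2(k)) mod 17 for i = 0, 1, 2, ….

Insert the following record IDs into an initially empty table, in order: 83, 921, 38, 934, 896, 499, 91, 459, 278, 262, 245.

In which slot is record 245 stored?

83: h=0 => slot 0
921: h=1 => slot 1
38: h=8 => slot 8
934: h=7 => slot 7
896: h=13 => slot 13
499: h=5 => slot 5
91: h=5, h2=12, probe 5,0,12 => slot 12
459: h=14 => slot 14
278: h=5, h2=7, probe 5,12,2 => slot 2
262: h=12, h2=7, probe 12,2,9 => slot 9
245: h=12, h2=6, probe 12,1,7,13,2,8,14,3 => slot 3
Table: [83, 921, 278, 245, _, 499, _, 934, 38, 262, _, _, 91, 896, 459, _, _]

3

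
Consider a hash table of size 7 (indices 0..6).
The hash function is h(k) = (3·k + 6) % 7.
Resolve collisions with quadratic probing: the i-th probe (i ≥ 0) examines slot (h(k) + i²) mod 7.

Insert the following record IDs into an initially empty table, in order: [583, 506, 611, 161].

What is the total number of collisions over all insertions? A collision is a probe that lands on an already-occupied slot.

583: h=5 -> slot 5
506: h=5, probe 5,6 -> slot 6
611: h=5, probe 5,6,2 -> slot 2
161: h=6, probe 6,0 -> slot 0
Table: [161, -, 611, -, -, 583, 506]

4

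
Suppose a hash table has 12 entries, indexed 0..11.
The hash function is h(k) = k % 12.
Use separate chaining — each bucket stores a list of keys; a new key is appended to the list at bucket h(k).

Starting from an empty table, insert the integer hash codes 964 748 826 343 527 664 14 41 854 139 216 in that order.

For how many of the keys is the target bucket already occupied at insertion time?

4

964 → bucket 4
748 → bucket 4 (collision)
826 → bucket 10
343 → bucket 7
527 → bucket 11
664 → bucket 4 (collision)
14 → bucket 2
41 → bucket 5
854 → bucket 2 (collision)
139 → bucket 7 (collision)
216 → bucket 0
Final buckets:
0: 216
1: _
2: 14 -> 854
3: _
4: 964 -> 748 -> 664
5: 41
6: _
7: 343 -> 139
8: _
9: _
10: 826
11: 527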